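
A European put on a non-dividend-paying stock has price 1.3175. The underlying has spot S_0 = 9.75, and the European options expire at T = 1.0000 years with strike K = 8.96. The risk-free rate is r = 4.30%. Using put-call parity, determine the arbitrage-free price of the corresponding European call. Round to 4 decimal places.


Answer: Call price = 2.4846

Derivation:
Put-call parity: C - P = S_0 * exp(-qT) - K * exp(-rT).
S_0 * exp(-qT) = 9.7500 * 1.00000000 = 9.75000000
K * exp(-rT) = 8.9600 * 0.95791139 = 8.58288606
C = P + S*exp(-qT) - K*exp(-rT)
C = 1.3175 + 9.75000000 - 8.58288606 = 2.4846


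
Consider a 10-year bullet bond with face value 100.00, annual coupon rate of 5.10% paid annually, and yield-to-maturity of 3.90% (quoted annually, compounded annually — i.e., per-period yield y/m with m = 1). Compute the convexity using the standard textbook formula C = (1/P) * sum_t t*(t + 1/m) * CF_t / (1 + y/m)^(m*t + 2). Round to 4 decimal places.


Coupon per period c = face * coupon_rate / m = 5.100000
Periods per year m = 1; per-period yield y/m = 0.039000
Number of cashflows N = 10
Cashflows (t years, CF_t, discount factor 1/(1+y/m)^(m*t), PV):
  t = 1.0000: CF_t = 5.100000, DF = 0.962464, PV = 4.908566
  t = 2.0000: CF_t = 5.100000, DF = 0.926337, PV = 4.724318
  t = 3.0000: CF_t = 5.100000, DF = 0.891566, PV = 4.546985
  t = 4.0000: CF_t = 5.100000, DF = 0.858100, PV = 4.376309
  t = 5.0000: CF_t = 5.100000, DF = 0.825890, PV = 4.212040
  t = 6.0000: CF_t = 5.100000, DF = 0.794889, PV = 4.053936
  t = 7.0000: CF_t = 5.100000, DF = 0.765052, PV = 3.901767
  t = 8.0000: CF_t = 5.100000, DF = 0.736335, PV = 3.755310
  t = 9.0000: CF_t = 5.100000, DF = 0.708696, PV = 3.614350
  t = 10.0000: CF_t = 105.100000, DF = 0.682094, PV = 71.688128
Price P = sum_t PV_t = 109.781709
Convexity numerator sum_t t*(t + 1/m) * CF_t / (1+y/m)^(m*t + 2):
  t = 1.0000: term = 9.093970
  t = 2.0000: term = 26.257854
  t = 3.0000: term = 50.544474
  t = 4.0000: term = 81.078720
  t = 5.0000: term = 117.053013
  t = 6.0000: term = 157.723021
  t = 7.0000: term = 202.403620
  t = 8.0000: term = 250.465087
  t = 9.0000: term = 301.329508
  t = 10.0000: term = 7304.808422
Convexity = (1/P) * sum = 8500.757690 / 109.781709 = 77.433279

Answer: Convexity = 77.4333


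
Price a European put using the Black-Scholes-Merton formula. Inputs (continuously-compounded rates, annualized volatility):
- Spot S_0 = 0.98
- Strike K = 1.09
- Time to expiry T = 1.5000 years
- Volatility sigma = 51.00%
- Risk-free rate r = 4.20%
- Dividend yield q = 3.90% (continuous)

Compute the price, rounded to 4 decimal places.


d1 = (ln(S/K) + (r - q + 0.5*sigma^2) * T) / (sigma * sqrt(T)) = 0.14920210
d2 = d1 - sigma * sqrt(T) = -0.47541779
exp(-rT) = 0.93894347; exp(-qT) = 0.94317824
P = K * exp(-rT) * N(-d2) - S_0 * exp(-qT) * N(-d1)
N(-d1) = 0.44069708; N(-d2) = 0.68275539
P = 1.0900 * 0.93894347 * 0.68275539 - 0.9800 * 0.94317824 * 0.44069708 = 0.2914

Answer: Price = 0.2914


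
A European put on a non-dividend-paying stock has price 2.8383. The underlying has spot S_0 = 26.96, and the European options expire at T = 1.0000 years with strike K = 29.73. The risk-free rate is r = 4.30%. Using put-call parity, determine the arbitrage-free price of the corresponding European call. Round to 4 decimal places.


Answer: Call price = 1.3196

Derivation:
Put-call parity: C - P = S_0 * exp(-qT) - K * exp(-rT).
S_0 * exp(-qT) = 26.9600 * 1.00000000 = 26.96000000
K * exp(-rT) = 29.7300 * 0.95791139 = 28.47870563
C = P + S*exp(-qT) - K*exp(-rT)
C = 2.8383 + 26.96000000 - 28.47870563 = 1.3196


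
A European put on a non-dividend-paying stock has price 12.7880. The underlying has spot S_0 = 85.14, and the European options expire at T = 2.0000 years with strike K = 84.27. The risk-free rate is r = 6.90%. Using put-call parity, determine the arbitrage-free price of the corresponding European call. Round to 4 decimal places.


Put-call parity: C - P = S_0 * exp(-qT) - K * exp(-rT).
S_0 * exp(-qT) = 85.1400 * 1.00000000 = 85.14000000
K * exp(-rT) = 84.2700 * 0.87109869 = 73.40748675
C = P + S*exp(-qT) - K*exp(-rT)
C = 12.7880 + 85.14000000 - 73.40748675 = 24.5205

Answer: Call price = 24.5205


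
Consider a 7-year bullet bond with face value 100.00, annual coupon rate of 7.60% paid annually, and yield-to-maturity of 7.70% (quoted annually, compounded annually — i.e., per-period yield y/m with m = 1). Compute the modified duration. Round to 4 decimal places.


Coupon per period c = face * coupon_rate / m = 7.600000
Periods per year m = 1; per-period yield y/m = 0.077000
Number of cashflows N = 7
Cashflows (t years, CF_t, discount factor 1/(1+y/m)^(m*t), PV):
  t = 1.0000: CF_t = 7.600000, DF = 0.928505, PV = 7.056639
  t = 2.0000: CF_t = 7.600000, DF = 0.862122, PV = 6.552125
  t = 3.0000: CF_t = 7.600000, DF = 0.800484, PV = 6.083682
  t = 4.0000: CF_t = 7.600000, DF = 0.743254, PV = 5.648730
  t = 5.0000: CF_t = 7.600000, DF = 0.690115, PV = 5.244874
  t = 6.0000: CF_t = 7.600000, DF = 0.640775, PV = 4.869892
  t = 7.0000: CF_t = 107.600000, DF = 0.594963, PV = 64.018036
Price P = sum_t PV_t = 99.473978
First compute Macaulay numerator sum_t t * PV_t:
  t * PV_t at t = 1.0000: 7.056639
  t * PV_t at t = 2.0000: 13.104250
  t * PV_t at t = 3.0000: 18.251045
  t * PV_t at t = 4.0000: 22.594918
  t * PV_t at t = 5.0000: 26.224371
  t * PV_t at t = 6.0000: 29.219355
  t * PV_t at t = 7.0000: 448.126254
Macaulay duration D = 564.576832 / 99.473978 = 5.675623
Modified duration = D / (1 + y/m) = 5.675623 / (1 + 0.077000) = 5.269845

Answer: Modified duration = 5.2698


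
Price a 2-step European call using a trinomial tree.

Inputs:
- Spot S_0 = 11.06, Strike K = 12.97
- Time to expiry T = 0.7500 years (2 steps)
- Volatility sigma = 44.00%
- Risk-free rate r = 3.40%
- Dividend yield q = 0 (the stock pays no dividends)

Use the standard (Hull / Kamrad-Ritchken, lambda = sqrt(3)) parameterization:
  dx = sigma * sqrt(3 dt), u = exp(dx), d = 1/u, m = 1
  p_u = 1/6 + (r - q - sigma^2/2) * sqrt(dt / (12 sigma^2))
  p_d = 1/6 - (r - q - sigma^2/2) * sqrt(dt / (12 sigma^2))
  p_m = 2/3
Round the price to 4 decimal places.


dt = T/N = 0.375000; dx = sigma*sqrt(3*dt) = 0.466690
u = exp(dx) = 1.594708; d = 1/u = 0.627074
p_u = 0.141436, p_m = 0.666667, p_d = 0.191898
Discount per step: exp(-r*dt) = 0.987331
Stock lattice S(k, j) with j the centered position index:
  k=0: S(0,+0) = 11.0600
  k=1: S(1,-1) = 6.9354; S(1,+0) = 11.0600; S(1,+1) = 17.6375
  k=2: S(2,-2) = 4.3490; S(2,-1) = 6.9354; S(2,+0) = 11.0600; S(2,+1) = 17.6375; S(2,+2) = 28.1266
Terminal payoffs V(N, j) = max(S_T - K, 0):
  V(2,-2) = 0.000000; V(2,-1) = 0.000000; V(2,+0) = 0.000000; V(2,+1) = 4.667467; V(2,+2) = 15.156606
Backward induction: V(k, j) = exp(-r*dt) * [p_u * V(k+1, j+1) + p_m * V(k+1, j) + p_d * V(k+1, j-1)]
  V(1,-1) = exp(-r*dt) * [p_u*0.000000 + p_m*0.000000 + p_d*0.000000] = 0.000000
  V(1,+0) = exp(-r*dt) * [p_u*4.667467 + p_m*0.000000 + p_d*0.000000] = 0.651784
  V(1,+1) = exp(-r*dt) * [p_u*15.156606 + p_m*4.667467 + p_d*0.000000] = 5.188752
  V(0,+0) = exp(-r*dt) * [p_u*5.188752 + p_m*0.651784 + p_d*0.000000] = 1.153595

Answer: Price = V(0,0) = 1.1536


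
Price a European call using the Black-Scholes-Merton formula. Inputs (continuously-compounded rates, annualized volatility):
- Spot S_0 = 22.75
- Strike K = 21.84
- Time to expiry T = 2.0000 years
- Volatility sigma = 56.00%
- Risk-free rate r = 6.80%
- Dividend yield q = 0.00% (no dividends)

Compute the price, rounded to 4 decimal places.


Answer: Price = 8.4313

Derivation:
d1 = (ln(S/K) + (r - q + 0.5*sigma^2) * T) / (sigma * sqrt(T)) = 0.61925128
d2 = d1 - sigma * sqrt(T) = -0.17270831
exp(-rT) = 0.87284263; exp(-qT) = 1.00000000
C = S_0 * exp(-qT) * N(d1) - K * exp(-rT) * N(d2)
N(d1) = 0.73212458; N(d2) = 0.43144035
C = 22.7500 * 1.00000000 * 0.73212458 - 21.8400 * 0.87284263 * 0.43144035 = 8.4313


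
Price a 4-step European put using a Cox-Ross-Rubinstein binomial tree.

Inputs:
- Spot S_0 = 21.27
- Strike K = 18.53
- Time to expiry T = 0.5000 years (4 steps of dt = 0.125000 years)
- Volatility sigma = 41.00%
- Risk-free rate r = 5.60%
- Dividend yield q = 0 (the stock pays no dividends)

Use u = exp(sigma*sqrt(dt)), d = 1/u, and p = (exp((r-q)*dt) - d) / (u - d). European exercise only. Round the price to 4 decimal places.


dt = T/N = 0.125000
u = exp(sigma*sqrt(dt)) = 1.155990; d = 1/u = 0.865060
p = (exp((r-q)*dt) - d) / (u - d) = 0.487969
Discount per step: exp(-r*dt) = 0.993024
Stock lattice S(k, i) with i counting down-moves:
  k=0: S(0,0) = 21.2700
  k=1: S(1,0) = 24.5879; S(1,1) = 18.3998
  k=2: S(2,0) = 28.4234; S(2,1) = 21.2700; S(2,2) = 15.9169
  k=3: S(3,0) = 32.8571; S(3,1) = 24.5879; S(3,2) = 18.3998; S(3,3) = 13.7691
  k=4: S(4,0) = 37.9825; S(4,1) = 28.4234; S(4,2) = 21.2700; S(4,3) = 15.9169; S(4,4) = 11.9111
Terminal payoffs V(N, i) = max(K - S_T, 0):
  V(4,0) = 0.000000; V(4,1) = 0.000000; V(4,2) = 0.000000; V(4,3) = 2.613062; V(4,4) = 6.618908
Backward induction: V(k, i) = exp(-r*dt) * [p * V(k+1, i) + (1-p) * V(k+1, i+1)].
  V(3,0) = exp(-r*dt) * [p*0.000000 + (1-p)*0.000000] = 0.000000
  V(3,1) = exp(-r*dt) * [p*0.000000 + (1-p)*0.000000] = 0.000000
  V(3,2) = exp(-r*dt) * [p*0.000000 + (1-p)*2.613062] = 1.328635
  V(3,3) = exp(-r*dt) * [p*2.613062 + (1-p)*6.618908] = 4.631643
  V(2,0) = exp(-r*dt) * [p*0.000000 + (1-p)*0.000000] = 0.000000
  V(2,1) = exp(-r*dt) * [p*0.000000 + (1-p)*1.328635] = 0.675556
  V(2,2) = exp(-r*dt) * [p*1.328635 + (1-p)*4.631643] = 2.998811
  V(1,0) = exp(-r*dt) * [p*0.000000 + (1-p)*0.675556] = 0.343493
  V(1,1) = exp(-r*dt) * [p*0.675556 + (1-p)*2.998811] = 1.852124
  V(0,0) = exp(-r*dt) * [p*0.343493 + (1-p)*1.852124] = 1.108174

Answer: Price = V(0,0) = 1.1082


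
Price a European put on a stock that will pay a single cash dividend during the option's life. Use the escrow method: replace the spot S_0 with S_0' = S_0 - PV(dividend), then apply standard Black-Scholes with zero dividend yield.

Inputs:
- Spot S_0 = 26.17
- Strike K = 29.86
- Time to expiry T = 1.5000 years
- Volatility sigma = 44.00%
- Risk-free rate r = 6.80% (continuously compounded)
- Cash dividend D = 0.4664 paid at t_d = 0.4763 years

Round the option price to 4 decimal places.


PV(D) = D * exp(-r * t_d) = 0.4664 * 0.96813049 = 0.45153606
S_0' = S_0 - PV(D) = 26.1700 - 0.45153606 = 25.71846394
d1 = (ln(S_0'/K) + (r + sigma^2/2)*T) / (sigma*sqrt(T)) = 0.18165079
d2 = d1 - sigma*sqrt(T) = -0.35723696
exp(-rT) = 0.90302955
N(-d1) = 0.42792839; N(-d2) = 0.63954279
P = K * exp(-rT) * N(-d2) - S_0' * N(-d1) = 29.8600 * 0.90302955 * 0.63954279 - 25.71846394 * 0.42792839 = 6.2393

Answer: Price = 6.2393


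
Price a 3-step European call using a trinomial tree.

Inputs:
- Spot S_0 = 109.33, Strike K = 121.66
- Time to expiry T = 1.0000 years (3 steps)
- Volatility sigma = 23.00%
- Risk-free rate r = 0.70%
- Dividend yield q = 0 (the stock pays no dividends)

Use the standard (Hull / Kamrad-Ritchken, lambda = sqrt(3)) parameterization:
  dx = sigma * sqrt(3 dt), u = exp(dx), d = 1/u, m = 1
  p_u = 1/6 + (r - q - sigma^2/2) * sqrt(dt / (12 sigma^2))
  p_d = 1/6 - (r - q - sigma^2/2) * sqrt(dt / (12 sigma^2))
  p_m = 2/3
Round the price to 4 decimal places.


dt = T/N = 0.333333; dx = sigma*sqrt(3*dt) = 0.230000
u = exp(dx) = 1.258600; d = 1/u = 0.794534
p_u = 0.152572, p_m = 0.666667, p_d = 0.180761
Discount per step: exp(-r*dt) = 0.997669
Stock lattice S(k, j) with j the centered position index:
  k=0: S(0,+0) = 109.3300
  k=1: S(1,-1) = 86.8664; S(1,+0) = 109.3300; S(1,+1) = 137.6027
  k=2: S(2,-2) = 69.0182; S(2,-1) = 86.8664; S(2,+0) = 109.3300; S(2,+1) = 137.6027; S(2,+2) = 173.1868
  k=3: S(3,-3) = 54.8373; S(3,-2) = 69.0182; S(3,-1) = 86.8664; S(3,+0) = 109.3300; S(3,+1) = 137.6027; S(3,+2) = 173.1868; S(3,+3) = 217.9729
Terminal payoffs V(N, j) = max(S_T - K, 0):
  V(3,-3) = 0.000000; V(3,-2) = 0.000000; V(3,-1) = 0.000000; V(3,+0) = 0.000000; V(3,+1) = 15.942739; V(3,+2) = 51.526809; V(3,+3) = 96.312919
Backward induction: V(k, j) = exp(-r*dt) * [p_u * V(k+1, j+1) + p_m * V(k+1, j) + p_d * V(k+1, j-1)]
  V(2,-2) = exp(-r*dt) * [p_u*0.000000 + p_m*0.000000 + p_d*0.000000] = 0.000000
  V(2,-1) = exp(-r*dt) * [p_u*0.000000 + p_m*0.000000 + p_d*0.000000] = 0.000000
  V(2,+0) = exp(-r*dt) * [p_u*15.942739 + p_m*0.000000 + p_d*0.000000] = 2.426754
  V(2,+1) = exp(-r*dt) * [p_u*51.526809 + p_m*15.942739 + p_d*0.000000] = 18.446972
  V(2,+2) = exp(-r*dt) * [p_u*96.312919 + p_m*51.526809 + p_d*15.942739] = 51.806705
  V(1,-1) = exp(-r*dt) * [p_u*2.426754 + p_m*0.000000 + p_d*0.000000] = 0.369393
  V(1,+0) = exp(-r*dt) * [p_u*18.446972 + p_m*2.426754 + p_d*0.000000] = 4.422006
  V(1,+1) = exp(-r*dt) * [p_u*51.806705 + p_m*18.446972 + p_d*2.426754] = 20.592814
  V(0,+0) = exp(-r*dt) * [p_u*20.592814 + p_m*4.422006 + p_d*0.369393] = 6.142323

Answer: Price = V(0,0) = 6.1423


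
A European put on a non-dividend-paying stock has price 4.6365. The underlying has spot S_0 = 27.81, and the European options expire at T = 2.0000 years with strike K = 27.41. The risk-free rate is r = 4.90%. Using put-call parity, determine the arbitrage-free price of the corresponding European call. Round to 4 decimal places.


Put-call parity: C - P = S_0 * exp(-qT) - K * exp(-rT).
S_0 * exp(-qT) = 27.8100 * 1.00000000 = 27.81000000
K * exp(-rT) = 27.4100 * 0.90664890 = 24.85124645
C = P + S*exp(-qT) - K*exp(-rT)
C = 4.6365 + 27.81000000 - 24.85124645 = 7.5953

Answer: Call price = 7.5953


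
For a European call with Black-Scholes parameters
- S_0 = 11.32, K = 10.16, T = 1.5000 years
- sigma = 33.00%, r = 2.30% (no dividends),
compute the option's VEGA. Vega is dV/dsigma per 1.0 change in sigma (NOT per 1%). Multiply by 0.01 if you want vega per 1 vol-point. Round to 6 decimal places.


Answer: Vega = 4.741654

Derivation:
d1 = 0.5549396471; d2 = 0.1507738396
phi(d1) = 0.3420092351; exp(-qT) = 1.0000000000; exp(-rT) = 0.9660883397
Vega = S * exp(-qT) * phi(d1) * sqrt(T) = 11.3200 * 1.0000000000 * 0.3420092351 * 1.2247448714 = 4.741654


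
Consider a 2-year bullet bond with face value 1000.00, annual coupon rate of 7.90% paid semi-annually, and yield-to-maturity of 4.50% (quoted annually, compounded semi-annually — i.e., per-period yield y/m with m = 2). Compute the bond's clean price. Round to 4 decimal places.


Coupon per period c = face * coupon_rate / m = 39.500000
Periods per year m = 2; per-period yield y/m = 0.022500
Number of cashflows N = 4
Cashflows (t years, CF_t, discount factor 1/(1+y/m)^(m*t), PV):
  t = 0.5000: CF_t = 39.500000, DF = 0.977995, PV = 38.630807
  t = 1.0000: CF_t = 39.500000, DF = 0.956474, PV = 37.780740
  t = 1.5000: CF_t = 39.500000, DF = 0.935427, PV = 36.949379
  t = 2.0000: CF_t = 1039.500000, DF = 0.914843, PV = 950.979657
Price P = sum_t PV_t = 1064.340584

Answer: Price = 1064.3406


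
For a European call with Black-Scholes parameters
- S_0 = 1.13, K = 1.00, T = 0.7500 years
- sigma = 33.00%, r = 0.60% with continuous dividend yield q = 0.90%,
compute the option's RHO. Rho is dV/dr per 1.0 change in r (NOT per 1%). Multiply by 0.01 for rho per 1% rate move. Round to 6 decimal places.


d1 = 0.5626720404; d2 = 0.2768836571
phi(d1) = 0.3405346332; exp(-qT) = 0.9932727301; exp(-rT) = 0.9955101098
N(d2) = 0.6090652791
Rho = K*T*exp(-rT)*N(d2) = 1.0000 * 0.7500 * 0.9955101098 * 0.6090652791 = 0.454748

Answer: Rho = 0.454748


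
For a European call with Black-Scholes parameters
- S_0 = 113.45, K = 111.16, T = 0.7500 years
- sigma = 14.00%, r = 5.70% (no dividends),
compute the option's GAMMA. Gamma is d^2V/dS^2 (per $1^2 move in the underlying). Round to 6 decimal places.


Answer: Gamma = 0.024493

Derivation:
d1 = 0.5814049700; d2 = 0.4601614135
phi(d1) = 0.3369049611; exp(-qT) = 1.0000000000; exp(-rT) = 0.9581508979
Gamma = exp(-qT) * phi(d1) / (S * sigma * sqrt(T)) = 1.0000000000 * 0.3369049611 / (113.4500 * 0.1400 * 0.8660254038) = 0.024493


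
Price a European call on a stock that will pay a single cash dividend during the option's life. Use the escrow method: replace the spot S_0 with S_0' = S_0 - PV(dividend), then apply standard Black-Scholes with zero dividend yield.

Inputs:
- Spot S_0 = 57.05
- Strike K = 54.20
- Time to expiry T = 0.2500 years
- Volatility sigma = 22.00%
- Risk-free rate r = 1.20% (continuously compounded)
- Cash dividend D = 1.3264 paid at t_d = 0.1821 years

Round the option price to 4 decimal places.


Answer: Price = 3.3451

Derivation:
PV(D) = D * exp(-r * t_d) = 1.3264 * 0.99781719 = 1.32350472
S_0' = S_0 - PV(D) = 57.0500 - 1.32350472 = 55.72649528
d1 = (ln(S_0'/K) + (r + sigma^2/2)*T) / (sigma*sqrt(T)) = 0.33477094
d2 = d1 - sigma*sqrt(T) = 0.22477094
exp(-rT) = 0.99700450
N(d1) = 0.63110106; N(d2) = 0.58892126
C = S_0' * N(d1) - K * exp(-rT) * N(d2) = 55.72649528 * 0.63110106 - 54.2000 * 0.99700450 * 0.58892126 = 3.3451


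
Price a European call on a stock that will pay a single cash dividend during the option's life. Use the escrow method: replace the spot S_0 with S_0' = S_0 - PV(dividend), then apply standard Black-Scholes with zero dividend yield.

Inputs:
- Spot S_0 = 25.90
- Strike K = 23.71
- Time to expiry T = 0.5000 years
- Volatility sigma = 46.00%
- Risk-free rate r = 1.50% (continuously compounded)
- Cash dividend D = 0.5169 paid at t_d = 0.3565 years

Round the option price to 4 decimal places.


PV(D) = D * exp(-r * t_d) = 0.5169 * 0.99466677 = 0.51414325
S_0' = S_0 - PV(D) = 25.9000 - 0.51414325 = 25.38585675
d1 = (ln(S_0'/K) + (r + sigma^2/2)*T) / (sigma*sqrt(T)) = 0.39565790
d2 = d1 - sigma*sqrt(T) = 0.07038878
exp(-rT) = 0.99252805
N(d1) = 0.65382129; N(d2) = 0.52805789
C = S_0' * N(d1) - K * exp(-rT) * N(d2) = 25.38585675 * 0.65382129 - 23.7100 * 0.99252805 * 0.52805789 = 4.1711

Answer: Price = 4.1711


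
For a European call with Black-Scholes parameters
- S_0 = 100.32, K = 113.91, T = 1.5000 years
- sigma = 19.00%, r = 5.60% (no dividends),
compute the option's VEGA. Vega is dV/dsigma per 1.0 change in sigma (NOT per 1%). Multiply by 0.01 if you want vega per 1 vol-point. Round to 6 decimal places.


Answer: Vega = 48.901329

Derivation:
d1 = -0.0686226100; d2 = -0.3013241355
phi(d1) = 0.3980040633; exp(-qT) = 1.0000000000; exp(-rT) = 0.9194312561
Vega = S * exp(-qT) * phi(d1) * sqrt(T) = 100.3200 * 1.0000000000 * 0.3980040633 * 1.2247448714 = 48.901329


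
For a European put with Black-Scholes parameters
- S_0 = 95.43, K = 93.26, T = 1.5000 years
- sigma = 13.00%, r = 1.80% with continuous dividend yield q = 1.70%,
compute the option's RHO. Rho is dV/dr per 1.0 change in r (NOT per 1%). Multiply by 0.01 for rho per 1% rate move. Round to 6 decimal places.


Answer: Rho = -64.050441

Derivation:
d1 = 0.2334973148; d2 = 0.0742804816
phi(d1) = 0.3882138112; exp(-qT) = 0.9748223790; exp(-rT) = 0.9733612415
N(-d2) = 0.4703936038
Rho = -K*T*exp(-rT)*N(-d2) = -93.2600 * 1.5000 * 0.9733612415 * 0.4703936038 = -64.050441


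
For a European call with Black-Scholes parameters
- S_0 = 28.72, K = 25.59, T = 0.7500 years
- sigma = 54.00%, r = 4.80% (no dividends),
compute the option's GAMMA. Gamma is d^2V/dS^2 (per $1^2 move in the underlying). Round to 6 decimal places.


Answer: Gamma = 0.025427

Derivation:
d1 = 0.5575537710; d2 = 0.0899000529
phi(d1) = 0.3415122816; exp(-qT) = 1.0000000000; exp(-rT) = 0.9646402935
Gamma = exp(-qT) * phi(d1) / (S * sigma * sqrt(T)) = 1.0000000000 * 0.3415122816 / (28.7200 * 0.5400 * 0.8660254038) = 0.025427


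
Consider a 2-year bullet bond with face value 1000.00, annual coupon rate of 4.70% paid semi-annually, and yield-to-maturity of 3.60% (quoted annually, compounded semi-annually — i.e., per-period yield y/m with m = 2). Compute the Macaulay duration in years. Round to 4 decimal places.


Answer: Macaulay duration = 1.9330 years

Derivation:
Coupon per period c = face * coupon_rate / m = 23.500000
Periods per year m = 2; per-period yield y/m = 0.018000
Number of cashflows N = 4
Cashflows (t years, CF_t, discount factor 1/(1+y/m)^(m*t), PV):
  t = 0.5000: CF_t = 23.500000, DF = 0.982318, PV = 23.084479
  t = 1.0000: CF_t = 23.500000, DF = 0.964949, PV = 22.676306
  t = 1.5000: CF_t = 23.500000, DF = 0.947887, PV = 22.275350
  t = 2.0000: CF_t = 1023.500000, DF = 0.931127, PV = 953.008414
Price P = sum_t PV_t = 1021.044549
Macaulay numerator sum_t t * PV_t:
  t * PV_t at t = 0.5000: 11.542240
  t * PV_t at t = 1.0000: 22.676306
  t * PV_t at t = 1.5000: 33.413024
  t * PV_t at t = 2.0000: 1906.016828
Macaulay duration D = (sum_t t * PV_t) / P = 1973.648398 / 1021.044549 = 1.932970


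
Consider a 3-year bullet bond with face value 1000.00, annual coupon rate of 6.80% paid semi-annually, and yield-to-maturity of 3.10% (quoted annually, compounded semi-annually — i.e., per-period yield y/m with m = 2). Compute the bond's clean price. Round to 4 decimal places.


Coupon per period c = face * coupon_rate / m = 34.000000
Periods per year m = 2; per-period yield y/m = 0.015500
Number of cashflows N = 6
Cashflows (t years, CF_t, discount factor 1/(1+y/m)^(m*t), PV):
  t = 0.5000: CF_t = 34.000000, DF = 0.984737, PV = 33.481044
  t = 1.0000: CF_t = 34.000000, DF = 0.969706, PV = 32.970009
  t = 1.5000: CF_t = 34.000000, DF = 0.954905, PV = 32.466774
  t = 2.0000: CF_t = 34.000000, DF = 0.940330, PV = 31.971220
  t = 2.5000: CF_t = 34.000000, DF = 0.925977, PV = 31.483230
  t = 3.0000: CF_t = 1034.000000, DF = 0.911844, PV = 942.846455
Price P = sum_t PV_t = 1105.218730

Answer: Price = 1105.2187


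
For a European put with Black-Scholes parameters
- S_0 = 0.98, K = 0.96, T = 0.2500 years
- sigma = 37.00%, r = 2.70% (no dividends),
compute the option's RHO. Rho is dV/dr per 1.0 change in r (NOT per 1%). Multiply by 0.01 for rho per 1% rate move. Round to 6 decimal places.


d1 = 0.2404420930; d2 = 0.0554420930
phi(d1) = 0.3875754524; exp(-qT) = 1.0000000000; exp(-rT) = 0.9932727301
N(-d2) = 0.4778931310
Rho = -K*T*exp(-rT)*N(-d2) = -0.9600 * 0.2500 * 0.9932727301 * 0.4778931310 = -0.113923

Answer: Rho = -0.113923


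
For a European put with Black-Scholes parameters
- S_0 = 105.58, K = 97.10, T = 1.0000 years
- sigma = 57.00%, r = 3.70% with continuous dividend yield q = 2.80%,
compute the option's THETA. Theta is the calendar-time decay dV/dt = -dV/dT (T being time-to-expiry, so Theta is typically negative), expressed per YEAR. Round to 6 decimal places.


d1 = 0.4476799721; d2 = -0.1223200279
phi(d1) = 0.3609025824; exp(-qT) = 0.9723883668; exp(-rT) = 0.9636761353
Theta = -S*exp(-qT)*phi(d1)*sigma/(2*sqrt(T)) + r*K*exp(-rT)*N(-d2) - q*S*exp(-qT)*N(-d1)
N(-d1) = 0.3271920889; N(-d2) = 0.5486772144; sqrt(T) = 1.0000000000
Term 1 = -105.5800 * 0.9723883668 * 0.3609025824 * 0.5700 / (2 * 1.0000000000) = -10.5598138340
Term 2 = 0.0370 * 97.1000 * 0.9636761353 * 0.5486772144 = 1.8996298409
Term 3 = -0.0280 * 105.5800 * 0.9723883668 * 0.3271920889 = -0.9405507584
Theta = -10.5598138340 + (1.8996298409) + (-0.9405507584) = -9.600735

Answer: Theta = -9.600735


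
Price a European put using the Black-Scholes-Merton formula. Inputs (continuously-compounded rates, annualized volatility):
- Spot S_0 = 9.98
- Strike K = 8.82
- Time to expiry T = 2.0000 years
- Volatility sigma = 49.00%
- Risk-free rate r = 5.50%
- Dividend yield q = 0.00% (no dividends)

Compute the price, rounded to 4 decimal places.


Answer: Price = 1.5140

Derivation:
d1 = (ln(S/K) + (r - q + 0.5*sigma^2) * T) / (sigma * sqrt(T)) = 0.68352870
d2 = d1 - sigma * sqrt(T) = -0.00943595
exp(-rT) = 0.89583414; exp(-qT) = 1.00000000
P = K * exp(-rT) * N(-d2) - S_0 * exp(-qT) * N(-d1)
N(-d1) = 0.24713641; N(-d2) = 0.50376434
P = 8.8200 * 0.89583414 * 0.50376434 - 9.9800 * 1.00000000 * 0.24713641 = 1.5140


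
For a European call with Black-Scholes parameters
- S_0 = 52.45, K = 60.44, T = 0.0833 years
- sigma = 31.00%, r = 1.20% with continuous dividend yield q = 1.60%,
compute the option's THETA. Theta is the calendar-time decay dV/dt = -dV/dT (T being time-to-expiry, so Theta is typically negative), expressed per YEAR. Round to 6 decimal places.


Answer: Theta = -3.394409

Derivation:
d1 = -1.5437497323; d2 = -1.6332211243
phi(d1) = 0.1211749208; exp(-qT) = 0.9986680878; exp(-rT) = 0.9990008994
Theta = -S*exp(-qT)*phi(d1)*sigma/(2*sqrt(T)) - r*K*exp(-rT)*N(d2) + q*S*exp(-qT)*N(d1)
N(d1) = 0.0613244866; N(d2) = 0.0512112493; sqrt(T) = 0.2886173938
Term 1 = -52.4500 * 0.9986680878 * 0.1211749208 * 0.3100 / (2 * 0.2886173938) = -3.4086986361
Term 2 = -0.0120 * 60.4400 * 0.9990008994 * 0.0512112493 = -0.0371053858
Term 3 = 0.0160 * 52.4500 * 0.9986680878 * 0.0613244866 = 0.0513949643
Theta = -3.4086986361 + (-0.0371053858) + (0.0513949643) = -3.394409


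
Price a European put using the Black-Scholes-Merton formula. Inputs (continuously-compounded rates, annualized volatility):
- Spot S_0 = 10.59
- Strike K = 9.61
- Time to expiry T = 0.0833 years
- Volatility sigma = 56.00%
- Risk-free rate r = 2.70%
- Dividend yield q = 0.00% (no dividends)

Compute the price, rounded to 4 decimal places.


d1 = (ln(S/K) + (r - q + 0.5*sigma^2) * T) / (sigma * sqrt(T)) = 0.69553573
d2 = d1 - sigma * sqrt(T) = 0.53390998
exp(-rT) = 0.99775343; exp(-qT) = 1.00000000
P = K * exp(-rT) * N(-d2) - S_0 * exp(-qT) * N(-d1)
N(-d1) = 0.24335982; N(-d2) = 0.29670191
P = 9.6100 * 0.99775343 * 0.29670191 - 10.5900 * 1.00000000 * 0.24335982 = 0.2677

Answer: Price = 0.2677


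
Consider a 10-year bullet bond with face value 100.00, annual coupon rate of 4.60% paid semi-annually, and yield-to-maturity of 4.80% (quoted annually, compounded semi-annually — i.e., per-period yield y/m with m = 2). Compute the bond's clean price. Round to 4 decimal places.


Answer: Price = 98.4263

Derivation:
Coupon per period c = face * coupon_rate / m = 2.300000
Periods per year m = 2; per-period yield y/m = 0.024000
Number of cashflows N = 20
Cashflows (t years, CF_t, discount factor 1/(1+y/m)^(m*t), PV):
  t = 0.5000: CF_t = 2.300000, DF = 0.976562, PV = 2.246094
  t = 1.0000: CF_t = 2.300000, DF = 0.953674, PV = 2.193451
  t = 1.5000: CF_t = 2.300000, DF = 0.931323, PV = 2.142042
  t = 2.0000: CF_t = 2.300000, DF = 0.909495, PV = 2.091838
  t = 2.5000: CF_t = 2.300000, DF = 0.888178, PV = 2.042810
  t = 3.0000: CF_t = 2.300000, DF = 0.867362, PV = 1.994932
  t = 3.5000: CF_t = 2.300000, DF = 0.847033, PV = 1.948176
  t = 4.0000: CF_t = 2.300000, DF = 0.827181, PV = 1.902515
  t = 4.5000: CF_t = 2.300000, DF = 0.807794, PV = 1.857925
  t = 5.0000: CF_t = 2.300000, DF = 0.788861, PV = 1.814380
  t = 5.5000: CF_t = 2.300000, DF = 0.770372, PV = 1.771856
  t = 6.0000: CF_t = 2.300000, DF = 0.752316, PV = 1.730328
  t = 6.5000: CF_t = 2.300000, DF = 0.734684, PV = 1.689773
  t = 7.0000: CF_t = 2.300000, DF = 0.717465, PV = 1.650169
  t = 7.5000: CF_t = 2.300000, DF = 0.700649, PV = 1.611493
  t = 8.0000: CF_t = 2.300000, DF = 0.684228, PV = 1.573724
  t = 8.5000: CF_t = 2.300000, DF = 0.668191, PV = 1.536840
  t = 9.0000: CF_t = 2.300000, DF = 0.652530, PV = 1.500820
  t = 9.5000: CF_t = 2.300000, DF = 0.637237, PV = 1.465645
  t = 10.0000: CF_t = 102.300000, DF = 0.622302, PV = 63.661446
Price P = sum_t PV_t = 98.426256


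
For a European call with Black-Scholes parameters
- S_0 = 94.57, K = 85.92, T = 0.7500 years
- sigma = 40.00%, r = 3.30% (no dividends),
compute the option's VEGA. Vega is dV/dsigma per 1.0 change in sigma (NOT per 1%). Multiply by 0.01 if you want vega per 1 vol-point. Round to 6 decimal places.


Answer: Vega = 28.518367

Derivation:
d1 = 0.5215599608; d2 = 0.1751497993
phi(d1) = 0.3482095137; exp(-qT) = 1.0000000000; exp(-rT) = 0.9755537700
Vega = S * exp(-qT) * phi(d1) * sqrt(T) = 94.5700 * 1.0000000000 * 0.3482095137 * 0.8660254038 = 28.518367


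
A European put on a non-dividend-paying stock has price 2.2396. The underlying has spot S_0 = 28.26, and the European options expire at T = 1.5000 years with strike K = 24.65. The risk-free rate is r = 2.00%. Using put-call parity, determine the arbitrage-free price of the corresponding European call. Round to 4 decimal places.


Put-call parity: C - P = S_0 * exp(-qT) - K * exp(-rT).
S_0 * exp(-qT) = 28.2600 * 1.00000000 = 28.26000000
K * exp(-rT) = 24.6500 * 0.97044553 = 23.92148240
C = P + S*exp(-qT) - K*exp(-rT)
C = 2.2396 + 28.26000000 - 23.92148240 = 6.5781

Answer: Call price = 6.5781


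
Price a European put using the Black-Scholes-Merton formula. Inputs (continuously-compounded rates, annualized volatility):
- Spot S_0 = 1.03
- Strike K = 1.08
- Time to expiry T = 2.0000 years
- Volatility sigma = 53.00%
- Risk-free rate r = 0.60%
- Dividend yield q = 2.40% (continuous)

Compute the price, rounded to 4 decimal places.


Answer: Price = 0.3438

Derivation:
d1 = (ln(S/K) + (r - q + 0.5*sigma^2) * T) / (sigma * sqrt(T)) = 0.26349435
d2 = d1 - sigma * sqrt(T) = -0.48603884
exp(-rT) = 0.98807171; exp(-qT) = 0.95313379
P = K * exp(-rT) * N(-d2) - S_0 * exp(-qT) * N(-d1)
N(-d1) = 0.39608479; N(-d2) = 0.68653018
P = 1.0800 * 0.98807171 * 0.68653018 - 1.0300 * 0.95313379 * 0.39608479 = 0.3438


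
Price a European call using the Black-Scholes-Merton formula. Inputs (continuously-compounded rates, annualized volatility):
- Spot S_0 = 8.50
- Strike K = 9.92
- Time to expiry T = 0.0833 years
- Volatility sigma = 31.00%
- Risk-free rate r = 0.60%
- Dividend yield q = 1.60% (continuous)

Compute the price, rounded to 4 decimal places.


Answer: Price = 0.0137

Derivation:
d1 = (ln(S/K) + (r - q + 0.5*sigma^2) * T) / (sigma * sqrt(T)) = -1.69123548
d2 = d1 - sigma * sqrt(T) = -1.78070687
exp(-rT) = 0.99950032; exp(-qT) = 0.99866809
C = S_0 * exp(-qT) * N(d1) - K * exp(-rT) * N(d2)
N(d1) = 0.04539592; N(d2) = 0.03748017
C = 8.5000 * 0.99866809 * 0.04539592 - 9.9200 * 0.99950032 * 0.03748017 = 0.0137


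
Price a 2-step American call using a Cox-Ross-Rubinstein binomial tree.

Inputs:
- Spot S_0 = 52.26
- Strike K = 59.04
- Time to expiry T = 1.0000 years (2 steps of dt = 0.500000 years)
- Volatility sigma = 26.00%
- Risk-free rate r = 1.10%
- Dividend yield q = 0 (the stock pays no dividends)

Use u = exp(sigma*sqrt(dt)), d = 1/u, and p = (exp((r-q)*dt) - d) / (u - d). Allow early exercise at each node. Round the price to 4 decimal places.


Answer: Price = V(0,0) = 3.5788

Derivation:
dt = T/N = 0.500000
u = exp(sigma*sqrt(dt)) = 1.201833; d = 1/u = 0.832062
p = (exp((r-q)*dt) - d) / (u - d) = 0.469082
Discount per step: exp(-r*dt) = 0.994515
Stock lattice S(k, i) with i counting down-moves:
  k=0: S(0,0) = 52.2600
  k=1: S(1,0) = 62.8078; S(1,1) = 43.4836
  k=2: S(2,0) = 75.4845; S(2,1) = 52.2600; S(2,2) = 36.1811
Terminal payoffs V(N, i) = max(S_T - K, 0):
  V(2,0) = 16.444458; V(2,1) = 0.000000; V(2,2) = 0.000000
Backward induction: V(k, i) = exp(-r*dt) * [p * V(k+1, i) + (1-p) * V(k+1, i+1)]; then take max(V_cont, immediate exercise) for American.
  V(1,0) = exp(-r*dt) * [p*16.444458 + (1-p)*0.000000] = 7.671493; exercise = 3.767785; V(1,0) = max -> 7.671493
  V(1,1) = exp(-r*dt) * [p*0.000000 + (1-p)*0.000000] = 0.000000; exercise = 0.000000; V(1,1) = max -> 0.000000
  V(0,0) = exp(-r*dt) * [p*7.671493 + (1-p)*0.000000] = 3.578823; exercise = 0.000000; V(0,0) = max -> 3.578823


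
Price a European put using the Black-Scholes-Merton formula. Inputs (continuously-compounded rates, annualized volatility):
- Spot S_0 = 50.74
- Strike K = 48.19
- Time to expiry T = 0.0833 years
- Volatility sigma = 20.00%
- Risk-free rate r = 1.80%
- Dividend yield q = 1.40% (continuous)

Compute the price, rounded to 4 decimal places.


Answer: Price = 0.2867

Derivation:
d1 = (ln(S/K) + (r - q + 0.5*sigma^2) * T) / (sigma * sqrt(T)) = 0.92791053
d2 = d1 - sigma * sqrt(T) = 0.87018705
exp(-rT) = 0.99850172; exp(-qT) = 0.99883448
P = K * exp(-rT) * N(-d2) - S_0 * exp(-qT) * N(-d1)
N(-d1) = 0.17672699; N(-d2) = 0.19209910
P = 48.1900 * 0.99850172 * 0.19209910 - 50.7400 * 0.99883448 * 0.17672699 = 0.2867


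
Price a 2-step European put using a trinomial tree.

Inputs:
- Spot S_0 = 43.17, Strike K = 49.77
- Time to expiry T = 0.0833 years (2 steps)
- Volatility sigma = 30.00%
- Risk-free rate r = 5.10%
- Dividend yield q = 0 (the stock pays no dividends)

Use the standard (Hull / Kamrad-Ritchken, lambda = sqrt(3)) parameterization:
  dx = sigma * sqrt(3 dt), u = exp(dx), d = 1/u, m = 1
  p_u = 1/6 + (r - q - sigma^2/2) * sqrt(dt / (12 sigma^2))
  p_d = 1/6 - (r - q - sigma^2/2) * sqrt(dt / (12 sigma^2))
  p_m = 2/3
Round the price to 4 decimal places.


Answer: Price = V(0,0) = 6.4900

Derivation:
dt = T/N = 0.041650; dx = sigma*sqrt(3*dt) = 0.106045
u = exp(dx) = 1.111872; d = 1/u = 0.899384
p_u = 0.167845, p_m = 0.666667, p_d = 0.165488
Discount per step: exp(-r*dt) = 0.997878
Stock lattice S(k, j) with j the centered position index:
  k=0: S(0,+0) = 43.1700
  k=1: S(1,-1) = 38.8264; S(1,+0) = 43.1700; S(1,+1) = 47.9995
  k=2: S(2,-2) = 34.9199; S(2,-1) = 38.8264; S(2,+0) = 43.1700; S(2,+1) = 47.9995; S(2,+2) = 53.3693
Terminal payoffs V(N, j) = max(K - S_T, 0):
  V(2,-2) = 14.850123; V(2,-1) = 10.943577; V(2,+0) = 6.600000; V(2,+1) = 1.770499; V(2,+2) = 0.000000
Backward induction: V(k, j) = exp(-r*dt) * [p_u * V(k+1, j+1) + p_m * V(k+1, j) + p_d * V(k+1, j-1)]
  V(1,-1) = exp(-r*dt) * [p_u*6.600000 + p_m*10.943577 + p_d*14.850123] = 10.837972
  V(1,+0) = exp(-r*dt) * [p_u*1.770499 + p_m*6.600000 + p_d*10.943577] = 6.494395
  V(1,+1) = exp(-r*dt) * [p_u*0.000000 + p_m*1.770499 + p_d*6.600000] = 2.267734
  V(0,+0) = exp(-r*dt) * [p_u*2.267734 + p_m*6.494395 + p_d*10.837972] = 6.489982


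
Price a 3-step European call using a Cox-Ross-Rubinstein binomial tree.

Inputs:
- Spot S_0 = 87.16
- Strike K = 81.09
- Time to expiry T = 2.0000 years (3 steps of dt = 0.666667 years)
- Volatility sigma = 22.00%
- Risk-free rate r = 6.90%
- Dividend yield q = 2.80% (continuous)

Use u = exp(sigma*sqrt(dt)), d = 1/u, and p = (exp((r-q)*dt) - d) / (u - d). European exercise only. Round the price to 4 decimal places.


Answer: Price = V(0,0) = 16.9931

Derivation:
dt = T/N = 0.666667
u = exp(sigma*sqrt(dt)) = 1.196774; d = 1/u = 0.835580
p = (exp((r-q)*dt) - d) / (u - d) = 0.531932
Discount per step: exp(-r*dt) = 0.955042
Stock lattice S(k, i) with i counting down-moves:
  k=0: S(0,0) = 87.1600
  k=1: S(1,0) = 104.3108; S(1,1) = 72.8291
  k=2: S(2,0) = 124.8364; S(2,1) = 87.1600; S(2,2) = 60.8546
  k=3: S(3,0) = 149.4009; S(3,1) = 104.3108; S(3,2) = 72.8291; S(3,3) = 50.8489
Terminal payoffs V(N, i) = max(S_T - K, 0):
  V(3,0) = 68.310894; V(3,1) = 23.220785; V(3,2) = 0.000000; V(3,3) = 0.000000
Backward induction: V(k, i) = exp(-r*dt) * [p * V(k+1, i) + (1-p) * V(k+1, i+1)].
  V(2,0) = exp(-r*dt) * [p*68.310894 + (1-p)*23.220785] = 45.083373
  V(2,1) = exp(-r*dt) * [p*23.220785 + (1-p)*0.000000] = 11.796557
  V(2,2) = exp(-r*dt) * [p*0.000000 + (1-p)*0.000000] = 0.000000
  V(1,0) = exp(-r*dt) * [p*45.083373 + (1-p)*11.796557] = 28.176481
  V(1,1) = exp(-r*dt) * [p*11.796557 + (1-p)*0.000000] = 5.992854
  V(0,0) = exp(-r*dt) * [p*28.176481 + (1-p)*5.992854] = 16.993090


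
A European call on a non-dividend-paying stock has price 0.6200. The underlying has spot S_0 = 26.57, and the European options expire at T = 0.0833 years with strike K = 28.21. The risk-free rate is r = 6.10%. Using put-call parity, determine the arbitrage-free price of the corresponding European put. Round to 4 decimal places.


Put-call parity: C - P = S_0 * exp(-qT) - K * exp(-rT).
S_0 * exp(-qT) = 26.5700 * 1.00000000 = 26.57000000
K * exp(-rT) = 28.2100 * 0.99493159 = 28.06702010
P = C - S*exp(-qT) + K*exp(-rT)
P = 0.6200 - 26.57000000 + 28.06702010 = 2.1170

Answer: Put price = 2.1170


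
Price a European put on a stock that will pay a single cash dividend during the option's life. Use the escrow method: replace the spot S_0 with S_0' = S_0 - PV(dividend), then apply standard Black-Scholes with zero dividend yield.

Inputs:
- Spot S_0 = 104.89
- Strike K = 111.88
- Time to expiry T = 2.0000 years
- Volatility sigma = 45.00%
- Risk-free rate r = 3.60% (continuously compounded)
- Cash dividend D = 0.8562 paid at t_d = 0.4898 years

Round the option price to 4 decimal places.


PV(D) = D * exp(-r * t_d) = 0.8562 * 0.98252175 = 0.84123512
S_0' = S_0 - PV(D) = 104.8900 - 0.84123512 = 104.04876488
d1 = (ln(S_0'/K) + (r + sigma^2/2)*T) / (sigma*sqrt(T)) = 0.31730680
d2 = d1 - sigma*sqrt(T) = -0.31908930
exp(-rT) = 0.93053090
N(-d1) = 0.37550541; N(-d2) = 0.62517060
P = K * exp(-rT) * N(-d2) - S_0' * N(-d1) = 111.8800 * 0.93053090 * 0.62517060 - 104.04876488 * 0.37550541 = 26.0143

Answer: Price = 26.0143


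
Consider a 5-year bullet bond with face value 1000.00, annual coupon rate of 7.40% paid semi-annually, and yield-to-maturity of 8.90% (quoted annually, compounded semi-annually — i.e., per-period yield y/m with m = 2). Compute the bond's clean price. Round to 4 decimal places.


Answer: Price = 940.5084

Derivation:
Coupon per period c = face * coupon_rate / m = 37.000000
Periods per year m = 2; per-period yield y/m = 0.044500
Number of cashflows N = 10
Cashflows (t years, CF_t, discount factor 1/(1+y/m)^(m*t), PV):
  t = 0.5000: CF_t = 37.000000, DF = 0.957396, PV = 35.423648
  t = 1.0000: CF_t = 37.000000, DF = 0.916607, PV = 33.914454
  t = 1.5000: CF_t = 37.000000, DF = 0.877556, PV = 32.469559
  t = 2.0000: CF_t = 37.000000, DF = 0.840168, PV = 31.086222
  t = 2.5000: CF_t = 37.000000, DF = 0.804374, PV = 29.761821
  t = 3.0000: CF_t = 37.000000, DF = 0.770104, PV = 28.493845
  t = 3.5000: CF_t = 37.000000, DF = 0.737294, PV = 27.279890
  t = 4.0000: CF_t = 37.000000, DF = 0.705883, PV = 26.117654
  t = 4.5000: CF_t = 37.000000, DF = 0.675809, PV = 25.004935
  t = 5.0000: CF_t = 1037.000000, DF = 0.647017, PV = 670.956421
Price P = sum_t PV_t = 940.508449


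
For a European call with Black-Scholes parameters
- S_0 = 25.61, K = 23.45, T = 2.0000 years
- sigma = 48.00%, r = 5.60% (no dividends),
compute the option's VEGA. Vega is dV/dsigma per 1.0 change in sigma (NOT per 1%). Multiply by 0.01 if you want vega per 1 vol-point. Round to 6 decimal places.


Answer: Vega = 11.816657

Derivation:
d1 = 0.6342046691; d2 = -0.0446178408
phi(d1) = 0.3262646835; exp(-qT) = 1.0000000000; exp(-rT) = 0.8940442575
Vega = S * exp(-qT) * phi(d1) * sqrt(T) = 25.6100 * 1.0000000000 * 0.3262646835 * 1.4142135624 = 11.816657


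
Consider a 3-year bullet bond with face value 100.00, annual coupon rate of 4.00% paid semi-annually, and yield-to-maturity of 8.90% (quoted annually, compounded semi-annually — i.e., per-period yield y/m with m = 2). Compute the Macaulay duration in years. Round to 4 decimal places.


Answer: Macaulay duration = 2.8446 years

Derivation:
Coupon per period c = face * coupon_rate / m = 2.000000
Periods per year m = 2; per-period yield y/m = 0.044500
Number of cashflows N = 6
Cashflows (t years, CF_t, discount factor 1/(1+y/m)^(m*t), PV):
  t = 0.5000: CF_t = 2.000000, DF = 0.957396, PV = 1.914792
  t = 1.0000: CF_t = 2.000000, DF = 0.916607, PV = 1.833214
  t = 1.5000: CF_t = 2.000000, DF = 0.877556, PV = 1.755111
  t = 2.0000: CF_t = 2.000000, DF = 0.840168, PV = 1.680336
  t = 2.5000: CF_t = 2.000000, DF = 0.804374, PV = 1.608747
  t = 3.0000: CF_t = 102.000000, DF = 0.770104, PV = 78.550600
Price P = sum_t PV_t = 87.342800
Macaulay numerator sum_t t * PV_t:
  t * PV_t at t = 0.5000: 0.957396
  t * PV_t at t = 1.0000: 1.833214
  t * PV_t at t = 1.5000: 2.632667
  t * PV_t at t = 2.0000: 3.360673
  t * PV_t at t = 2.5000: 4.021868
  t * PV_t at t = 3.0000: 235.651800
Macaulay duration D = (sum_t t * PV_t) / P = 248.457617 / 87.342800 = 2.844626


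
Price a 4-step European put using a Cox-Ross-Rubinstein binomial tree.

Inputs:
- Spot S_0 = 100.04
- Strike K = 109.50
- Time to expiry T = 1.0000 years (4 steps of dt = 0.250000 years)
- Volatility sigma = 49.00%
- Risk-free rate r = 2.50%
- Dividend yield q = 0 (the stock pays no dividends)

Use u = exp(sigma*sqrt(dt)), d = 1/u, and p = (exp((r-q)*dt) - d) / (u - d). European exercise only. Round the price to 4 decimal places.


Answer: Price = V(0,0) = 23.7409

Derivation:
dt = T/N = 0.250000
u = exp(sigma*sqrt(dt)) = 1.277621; d = 1/u = 0.782705
p = (exp((r-q)*dt) - d) / (u - d) = 0.451722
Discount per step: exp(-r*dt) = 0.993769
Stock lattice S(k, i) with i counting down-moves:
  k=0: S(0,0) = 100.0400
  k=1: S(1,0) = 127.8132; S(1,1) = 78.3018
  k=2: S(2,0) = 163.2969; S(2,1) = 100.0400; S(2,2) = 61.2871
  k=3: S(3,0) = 208.6316; S(3,1) = 127.8132; S(3,2) = 78.3018; S(3,3) = 47.9697
  k=4: S(4,0) = 266.5522; S(4,1) = 163.2969; S(4,2) = 100.0400; S(4,3) = 61.2871; S(4,4) = 37.5461
Terminal payoffs V(N, i) = max(K - S_T, 0):
  V(4,0) = 0.000000; V(4,1) = 0.000000; V(4,2) = 9.460000; V(4,3) = 48.212856; V(4,4) = 71.953878
Backward induction: V(k, i) = exp(-r*dt) * [p * V(k+1, i) + (1-p) * V(k+1, i+1)].
  V(3,0) = exp(-r*dt) * [p*0.000000 + (1-p)*0.000000] = 0.000000
  V(3,1) = exp(-r*dt) * [p*0.000000 + (1-p)*9.460000] = 5.154390
  V(3,2) = exp(-r*dt) * [p*9.460000 + (1-p)*48.212856] = 30.515997
  V(3,3) = exp(-r*dt) * [p*48.212856 + (1-p)*71.953878] = 60.848033
  V(2,0) = exp(-r*dt) * [p*0.000000 + (1-p)*5.154390] = 2.808428
  V(2,1) = exp(-r*dt) * [p*5.154390 + (1-p)*30.515997] = 18.940838
  V(2,2) = exp(-r*dt) * [p*30.515997 + (1-p)*60.848033] = 46.852625
  V(1,0) = exp(-r*dt) * [p*2.808428 + (1-p)*18.940838] = 11.580859
  V(1,1) = exp(-r*dt) * [p*18.940838 + (1-p)*46.852625] = 34.030884
  V(0,0) = exp(-r*dt) * [p*11.580859 + (1-p)*34.030884] = 23.740858
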